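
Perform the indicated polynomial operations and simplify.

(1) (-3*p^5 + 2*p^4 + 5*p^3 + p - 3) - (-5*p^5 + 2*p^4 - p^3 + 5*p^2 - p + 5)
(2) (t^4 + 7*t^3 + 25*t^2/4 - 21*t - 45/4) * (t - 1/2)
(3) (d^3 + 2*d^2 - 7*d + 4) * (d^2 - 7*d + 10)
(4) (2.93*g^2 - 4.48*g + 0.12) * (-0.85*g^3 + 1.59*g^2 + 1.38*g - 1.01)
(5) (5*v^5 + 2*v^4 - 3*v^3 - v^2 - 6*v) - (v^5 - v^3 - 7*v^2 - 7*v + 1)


(1) = 2*p^5 + 6*p^3 - 5*p^2 + 2*p - 8
(2) = t^5 + 13*t^4/2 + 11*t^3/4 - 193*t^2/8 - 3*t/4 + 45/8
(3) = d^5 - 5*d^4 - 11*d^3 + 73*d^2 - 98*d + 40
(4) = -2.4905*g^5 + 8.4667*g^4 - 3.1818*g^3 - 8.9509*g^2 + 4.6904*g - 0.1212
(5) = 4*v^5 + 2*v^4 - 2*v^3 + 6*v^2 + v - 1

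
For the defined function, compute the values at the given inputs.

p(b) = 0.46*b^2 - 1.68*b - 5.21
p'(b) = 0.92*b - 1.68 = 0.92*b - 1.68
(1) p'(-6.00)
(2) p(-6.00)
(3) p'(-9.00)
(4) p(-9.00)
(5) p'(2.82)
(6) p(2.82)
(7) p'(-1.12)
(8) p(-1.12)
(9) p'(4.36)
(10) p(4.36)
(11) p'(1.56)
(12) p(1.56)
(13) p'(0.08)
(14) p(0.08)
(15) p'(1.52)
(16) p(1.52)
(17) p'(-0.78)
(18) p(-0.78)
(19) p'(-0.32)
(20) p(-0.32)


(1) = -7.20
(2) = 21.43
(3) = -9.96
(4) = 47.17
(5) = 0.91
(6) = -6.29
(7) = -2.71
(8) = -2.75
(9) = 2.33
(10) = -3.79
(11) = -0.24
(12) = -6.71
(13) = -1.61
(14) = -5.34
(15) = -0.28
(16) = -6.70
(17) = -2.40
(18) = -3.62
(19) = -1.97
(20) = -4.63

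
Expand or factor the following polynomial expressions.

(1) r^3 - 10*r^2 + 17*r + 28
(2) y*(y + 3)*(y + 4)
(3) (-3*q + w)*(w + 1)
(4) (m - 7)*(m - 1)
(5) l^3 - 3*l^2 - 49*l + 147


(1) = (r - 7)*(r - 4)*(r + 1)
(2) = y^3 + 7*y^2 + 12*y
(3) = -3*q*w - 3*q + w^2 + w
(4) = m^2 - 8*m + 7
(5) = (l - 7)*(l - 3)*(l + 7)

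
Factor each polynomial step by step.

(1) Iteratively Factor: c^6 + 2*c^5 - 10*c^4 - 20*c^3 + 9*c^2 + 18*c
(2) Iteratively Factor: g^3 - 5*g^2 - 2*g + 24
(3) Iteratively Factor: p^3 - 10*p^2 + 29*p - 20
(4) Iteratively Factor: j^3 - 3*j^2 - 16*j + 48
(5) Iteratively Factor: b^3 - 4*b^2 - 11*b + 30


(1) = (c)*(c^5 + 2*c^4 - 10*c^3 - 20*c^2 + 9*c + 18) = c*(c - 1)*(c^4 + 3*c^3 - 7*c^2 - 27*c - 18) = c*(c - 1)*(c + 3)*(c^3 - 7*c - 6) = c*(c - 3)*(c - 1)*(c + 3)*(c^2 + 3*c + 2) = c*(c - 3)*(c - 1)*(c + 2)*(c + 3)*(c + 1)
(2) = (g + 2)*(g^2 - 7*g + 12) = (g - 4)*(g + 2)*(g - 3)
(3) = (p - 1)*(p^2 - 9*p + 20) = (p - 4)*(p - 1)*(p - 5)
(4) = (j - 3)*(j^2 - 16) = (j - 4)*(j - 3)*(j + 4)
(5) = (b - 2)*(b^2 - 2*b - 15) = (b - 2)*(b + 3)*(b - 5)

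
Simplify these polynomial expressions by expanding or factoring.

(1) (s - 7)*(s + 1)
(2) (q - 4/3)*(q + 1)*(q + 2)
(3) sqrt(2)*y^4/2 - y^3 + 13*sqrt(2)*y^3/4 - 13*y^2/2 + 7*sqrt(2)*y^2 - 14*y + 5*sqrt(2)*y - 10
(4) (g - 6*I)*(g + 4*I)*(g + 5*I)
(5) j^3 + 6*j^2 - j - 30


(1) = s^2 - 6*s - 7
(2) = q^3 + 5*q^2/3 - 2*q - 8/3
(3) = (y + 2)*(y + 5/2)*(y - sqrt(2))*(sqrt(2)*y/2 + sqrt(2))
(4) = g^3 + 3*I*g^2 + 34*g + 120*I
(5) = (j - 2)*(j + 3)*(j + 5)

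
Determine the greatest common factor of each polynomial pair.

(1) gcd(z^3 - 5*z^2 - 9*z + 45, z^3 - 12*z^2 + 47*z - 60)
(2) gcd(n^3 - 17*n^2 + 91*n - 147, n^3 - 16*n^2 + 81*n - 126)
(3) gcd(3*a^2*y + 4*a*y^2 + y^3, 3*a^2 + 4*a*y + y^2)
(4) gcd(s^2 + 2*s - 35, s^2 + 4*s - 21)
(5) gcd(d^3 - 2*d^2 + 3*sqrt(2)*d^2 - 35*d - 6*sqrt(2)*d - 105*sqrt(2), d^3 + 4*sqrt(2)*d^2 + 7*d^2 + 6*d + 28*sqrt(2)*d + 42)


(1) = z^2 - 8*z + 15
(2) = n^2 - 10*n + 21
(3) = gcd(y*(a + y)*(3*a + y), (a + y)*(3*a + y)) = 3*a^2 + 4*a*y + y^2
(4) = gcd((s - 5)*(s + 7), (s - 3)*(s + 7)) = s + 7
(5) = d + 3*sqrt(2)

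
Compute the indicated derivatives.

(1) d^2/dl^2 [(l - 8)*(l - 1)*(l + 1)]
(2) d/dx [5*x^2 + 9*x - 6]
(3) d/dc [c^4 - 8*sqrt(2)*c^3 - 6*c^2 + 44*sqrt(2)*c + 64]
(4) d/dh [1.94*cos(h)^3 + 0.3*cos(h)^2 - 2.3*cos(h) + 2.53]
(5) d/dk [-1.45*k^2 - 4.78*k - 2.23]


(1) = 6*l - 16
(2) = 10*x + 9
(3) = 4*c^3 - 24*sqrt(2)*c^2 - 12*c + 44*sqrt(2)
(4) = (-5.82*cos(h)^2 - 0.6*cos(h) + 2.3)*sin(h)
(5) = -2.9*k - 4.78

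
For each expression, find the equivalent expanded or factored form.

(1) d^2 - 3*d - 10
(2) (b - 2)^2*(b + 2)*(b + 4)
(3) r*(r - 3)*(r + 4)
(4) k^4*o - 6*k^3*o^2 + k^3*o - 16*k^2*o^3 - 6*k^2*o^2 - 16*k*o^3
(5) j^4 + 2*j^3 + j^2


(1) = (d - 5)*(d + 2)
(2) = b^4 + 2*b^3 - 12*b^2 - 8*b + 32
(3) = r^3 + r^2 - 12*r
(4) = k*(k - 8*o)*(k + 2*o)*(k*o + o)
(5) = j^2*(j + 1)^2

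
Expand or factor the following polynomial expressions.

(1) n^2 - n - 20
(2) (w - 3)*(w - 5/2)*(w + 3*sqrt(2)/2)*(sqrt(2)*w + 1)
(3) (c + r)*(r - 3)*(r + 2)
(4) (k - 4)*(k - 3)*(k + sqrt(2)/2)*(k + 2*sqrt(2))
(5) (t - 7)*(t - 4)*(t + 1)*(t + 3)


(1) = (n - 5)*(n + 4)
(2) = sqrt(2)*w^4 - 11*sqrt(2)*w^3/2 + 4*w^3 - 22*w^2 + 9*sqrt(2)*w^2 - 33*sqrt(2)*w/4 + 30*w + 45*sqrt(2)/4
(3) = c*r^2 - c*r - 6*c + r^3 - r^2 - 6*r
(4) = k^4 - 7*k^3 + 5*sqrt(2)*k^3/2 - 35*sqrt(2)*k^2/2 + 14*k^2 - 14*k + 30*sqrt(2)*k + 24
(5) = t^4 - 7*t^3 - 13*t^2 + 79*t + 84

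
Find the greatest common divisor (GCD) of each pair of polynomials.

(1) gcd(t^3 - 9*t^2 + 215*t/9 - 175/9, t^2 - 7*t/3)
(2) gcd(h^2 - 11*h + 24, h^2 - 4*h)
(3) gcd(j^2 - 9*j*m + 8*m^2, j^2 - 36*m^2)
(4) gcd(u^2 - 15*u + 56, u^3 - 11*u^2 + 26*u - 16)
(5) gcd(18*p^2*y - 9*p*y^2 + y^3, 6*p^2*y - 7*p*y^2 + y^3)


(1) = gcd((t - 5)*(t - 7/3)*(t - 5/3), t*(t - 7/3)) = t - 7/3
(2) = gcd((h - 8)*(h - 3), h*(h - 4)) = 1
(3) = gcd((j - 8*m)*(j - m), (j - 6*m)*(j + 6*m)) = 1
(4) = u - 8
(5) = gcd(y*(-6*p + y)*(-3*p + y), y*(-6*p + y)*(-p + y)) = -6*p*y + y^2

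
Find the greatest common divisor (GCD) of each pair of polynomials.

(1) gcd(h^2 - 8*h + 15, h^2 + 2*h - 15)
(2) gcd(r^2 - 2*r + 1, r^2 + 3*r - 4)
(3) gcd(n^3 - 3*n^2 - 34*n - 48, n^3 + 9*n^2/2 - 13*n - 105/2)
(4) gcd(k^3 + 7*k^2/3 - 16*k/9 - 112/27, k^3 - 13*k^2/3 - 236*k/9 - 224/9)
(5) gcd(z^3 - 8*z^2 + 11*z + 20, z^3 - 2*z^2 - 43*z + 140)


(1) = h - 3
(2) = r - 1
(3) = gcd((n - 8)*(n + 2)*(n + 3), (n - 7/2)*(n + 3)*(n + 5)) = n + 3
(4) = k^2 + 11*k/3 + 28/9
(5) = z^2 - 9*z + 20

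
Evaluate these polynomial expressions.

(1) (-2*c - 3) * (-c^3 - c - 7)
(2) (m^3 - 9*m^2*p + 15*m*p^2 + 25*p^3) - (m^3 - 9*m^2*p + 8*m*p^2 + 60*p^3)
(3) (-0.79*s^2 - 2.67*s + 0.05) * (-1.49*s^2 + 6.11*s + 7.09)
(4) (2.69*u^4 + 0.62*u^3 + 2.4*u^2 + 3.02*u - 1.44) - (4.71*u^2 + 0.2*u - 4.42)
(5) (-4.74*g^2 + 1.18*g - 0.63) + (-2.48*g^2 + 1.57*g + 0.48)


(1) = 2*c^4 + 3*c^3 + 2*c^2 + 17*c + 21
(2) = 7*m*p^2 - 35*p^3
(3) = 1.1771*s^4 - 0.8486*s^3 - 21.9893*s^2 - 18.6248*s + 0.3545
(4) = 2.69*u^4 + 0.62*u^3 - 2.31*u^2 + 2.82*u + 2.98
(5) = -7.22*g^2 + 2.75*g - 0.15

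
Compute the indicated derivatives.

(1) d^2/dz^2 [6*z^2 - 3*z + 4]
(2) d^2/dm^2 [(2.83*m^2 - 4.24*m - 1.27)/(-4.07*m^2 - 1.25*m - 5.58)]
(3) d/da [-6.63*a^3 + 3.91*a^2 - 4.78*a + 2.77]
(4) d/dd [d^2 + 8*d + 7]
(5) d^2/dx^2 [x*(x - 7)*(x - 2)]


(1) = 12
(2) = (169.265602*m^3 + 511.850526*m^2 - 538.990914*m - 289.096198)/(67.419143*m^6 + 62.118375*m^5 + 296.374551*m^4 + 172.282625*m^3 + 406.331694*m^2 + 116.7615*m + 173.741112)
(3) = -19.89*a^2 + 7.82*a - 4.78
(4) = 2*d + 8
(5) = 6*x - 18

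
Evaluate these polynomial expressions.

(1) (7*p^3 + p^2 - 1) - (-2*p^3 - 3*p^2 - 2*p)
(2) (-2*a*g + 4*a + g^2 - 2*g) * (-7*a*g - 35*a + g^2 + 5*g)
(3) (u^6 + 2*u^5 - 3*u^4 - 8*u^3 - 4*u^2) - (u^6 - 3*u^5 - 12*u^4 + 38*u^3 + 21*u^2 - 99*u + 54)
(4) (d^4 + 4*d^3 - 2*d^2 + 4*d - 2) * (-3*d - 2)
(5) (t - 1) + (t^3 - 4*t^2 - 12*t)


(1) = 9*p^3 + 4*p^2 + 2*p - 1
(2) = 14*a^2*g^2 + 42*a^2*g - 140*a^2 - 9*a*g^3 - 27*a*g^2 + 90*a*g + g^4 + 3*g^3 - 10*g^2
(3) = 5*u^5 + 9*u^4 - 46*u^3 - 25*u^2 + 99*u - 54
(4) = -3*d^5 - 14*d^4 - 2*d^3 - 8*d^2 - 2*d + 4
(5) = t^3 - 4*t^2 - 11*t - 1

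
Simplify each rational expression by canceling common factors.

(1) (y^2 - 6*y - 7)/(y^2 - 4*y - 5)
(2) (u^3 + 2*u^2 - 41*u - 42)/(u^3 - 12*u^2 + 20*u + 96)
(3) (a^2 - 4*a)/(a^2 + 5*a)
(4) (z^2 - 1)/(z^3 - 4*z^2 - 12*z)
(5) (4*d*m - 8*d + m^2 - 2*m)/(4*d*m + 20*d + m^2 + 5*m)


(1) = (y - 7)/(y - 5)
(2) = (u^2 + 8*u + 7)/(u^2 - 6*u - 16)
(3) = (a - 4)/(a + 5)
(4) = (z^2 - 1)/(z^3 - 4*z^2 - 12*z)
(5) = (m - 2)/(m + 5)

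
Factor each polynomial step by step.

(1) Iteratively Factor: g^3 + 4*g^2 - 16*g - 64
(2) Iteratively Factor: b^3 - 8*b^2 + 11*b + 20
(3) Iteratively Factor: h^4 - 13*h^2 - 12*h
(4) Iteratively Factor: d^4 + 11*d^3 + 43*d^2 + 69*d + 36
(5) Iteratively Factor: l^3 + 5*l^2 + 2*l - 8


(1) = (g - 4)*(g^2 + 8*g + 16) = (g - 4)*(g + 4)*(g + 4)
(2) = (b - 5)*(b^2 - 3*b - 4) = (b - 5)*(b + 1)*(b - 4)
(3) = (h - 4)*(h^3 + 4*h^2 + 3*h) = h*(h - 4)*(h^2 + 4*h + 3) = h*(h - 4)*(h + 3)*(h + 1)
(4) = (d + 3)*(d^3 + 8*d^2 + 19*d + 12) = (d + 3)^2*(d^2 + 5*d + 4) = (d + 1)*(d + 3)^2*(d + 4)
(5) = (l + 2)*(l^2 + 3*l - 4) = (l - 1)*(l + 2)*(l + 4)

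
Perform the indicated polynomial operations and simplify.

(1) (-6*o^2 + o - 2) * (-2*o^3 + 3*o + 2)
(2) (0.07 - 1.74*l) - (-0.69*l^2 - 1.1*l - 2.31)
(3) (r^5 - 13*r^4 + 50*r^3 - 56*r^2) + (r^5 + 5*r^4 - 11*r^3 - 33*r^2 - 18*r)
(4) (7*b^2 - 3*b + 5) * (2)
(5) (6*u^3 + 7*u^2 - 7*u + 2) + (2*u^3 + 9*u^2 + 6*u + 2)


(1) = 12*o^5 - 2*o^4 - 14*o^3 - 9*o^2 - 4*o - 4
(2) = 0.69*l^2 - 0.64*l + 2.38
(3) = 2*r^5 - 8*r^4 + 39*r^3 - 89*r^2 - 18*r
(4) = 14*b^2 - 6*b + 10
(5) = 8*u^3 + 16*u^2 - u + 4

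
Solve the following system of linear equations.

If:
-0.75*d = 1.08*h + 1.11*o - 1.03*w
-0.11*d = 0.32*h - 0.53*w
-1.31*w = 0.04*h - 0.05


Then:
d = 100.090909090909*w - 3.63636363636364
h = 1.25 - 32.75*w
o = 1.24078624078624 - 34.8361998361998*w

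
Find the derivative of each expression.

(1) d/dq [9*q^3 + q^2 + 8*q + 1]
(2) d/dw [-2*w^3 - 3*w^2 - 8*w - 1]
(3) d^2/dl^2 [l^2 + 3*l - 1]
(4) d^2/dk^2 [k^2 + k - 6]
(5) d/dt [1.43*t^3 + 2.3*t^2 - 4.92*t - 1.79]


(1) = 27*q^2 + 2*q + 8
(2) = -6*w^2 - 6*w - 8
(3) = 2
(4) = 2
(5) = 4.29*t^2 + 4.6*t - 4.92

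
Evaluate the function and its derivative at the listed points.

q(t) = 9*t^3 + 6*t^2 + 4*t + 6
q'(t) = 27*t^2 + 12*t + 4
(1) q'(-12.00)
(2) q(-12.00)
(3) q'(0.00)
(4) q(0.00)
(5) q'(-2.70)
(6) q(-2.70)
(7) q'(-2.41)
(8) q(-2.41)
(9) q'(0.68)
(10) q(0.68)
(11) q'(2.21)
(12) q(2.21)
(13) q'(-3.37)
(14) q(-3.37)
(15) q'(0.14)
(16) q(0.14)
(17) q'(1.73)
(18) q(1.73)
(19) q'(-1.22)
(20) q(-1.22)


(1) = 3748.00
(2) = -14730.00
(3) = 4.00
(4) = 6.00
(5) = 168.43
(6) = -138.21
(7) = 131.90
(8) = -94.77
(9) = 24.64
(10) = 14.32
(11) = 162.39
(12) = 141.29
(13) = 270.20
(14) = -283.79
(15) = 6.21
(16) = 6.70
(17) = 105.57
(18) = 77.48
(19) = 29.55
(20) = -6.29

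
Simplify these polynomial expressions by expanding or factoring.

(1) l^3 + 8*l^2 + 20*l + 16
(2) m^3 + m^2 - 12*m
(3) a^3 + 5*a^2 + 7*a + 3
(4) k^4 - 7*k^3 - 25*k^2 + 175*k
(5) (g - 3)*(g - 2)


(1) = (l + 2)^2*(l + 4)
(2) = m*(m - 3)*(m + 4)
(3) = (a + 1)^2*(a + 3)
(4) = k*(k - 7)*(k - 5)*(k + 5)
(5) = g^2 - 5*g + 6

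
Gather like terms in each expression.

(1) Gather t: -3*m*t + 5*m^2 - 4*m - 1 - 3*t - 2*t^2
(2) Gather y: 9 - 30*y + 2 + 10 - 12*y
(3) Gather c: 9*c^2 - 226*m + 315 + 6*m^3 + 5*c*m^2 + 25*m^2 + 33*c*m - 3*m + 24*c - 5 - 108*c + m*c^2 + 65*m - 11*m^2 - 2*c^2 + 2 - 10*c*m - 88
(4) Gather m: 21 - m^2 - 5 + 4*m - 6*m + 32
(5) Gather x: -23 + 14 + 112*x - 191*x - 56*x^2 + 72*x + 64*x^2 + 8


(1) = 5*m^2 - 4*m - 2*t^2 + t*(-3*m - 3) - 1
(2) = 21 - 42*y
(3) = c^2*(m + 7) + c*(5*m^2 + 23*m - 84) + 6*m^3 + 14*m^2 - 164*m + 224
(4) = -m^2 - 2*m + 48
(5) = 8*x^2 - 7*x - 1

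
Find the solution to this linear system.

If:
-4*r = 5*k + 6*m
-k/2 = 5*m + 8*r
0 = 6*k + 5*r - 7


Then:
k = 98/139
m = -133/139
r = 77/139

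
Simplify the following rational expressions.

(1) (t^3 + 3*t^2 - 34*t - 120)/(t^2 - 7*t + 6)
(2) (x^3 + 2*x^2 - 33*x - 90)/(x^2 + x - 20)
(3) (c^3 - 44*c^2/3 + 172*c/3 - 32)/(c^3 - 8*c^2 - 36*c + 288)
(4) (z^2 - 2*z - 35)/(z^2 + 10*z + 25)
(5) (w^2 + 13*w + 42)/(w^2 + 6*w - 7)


(1) = (t^2 + 9*t + 20)/(t - 1)
(2) = (x^2 - 3*x - 18)/(x - 4)
(3) = (3*c - 2)/(3*c + 18)
(4) = (z - 7)/(z + 5)
(5) = (w + 6)/(w - 1)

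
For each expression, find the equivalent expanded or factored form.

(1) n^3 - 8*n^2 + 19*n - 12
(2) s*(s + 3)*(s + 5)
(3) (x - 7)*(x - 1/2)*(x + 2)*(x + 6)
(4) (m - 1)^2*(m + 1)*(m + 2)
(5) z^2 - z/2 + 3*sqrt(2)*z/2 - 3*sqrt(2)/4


(1) = (n - 4)*(n - 3)*(n - 1)
(2) = s^3 + 8*s^2 + 15*s
(3) = x^4 + x^3/2 - 89*x^2/2 - 62*x + 42
(4) = m^4 + m^3 - 3*m^2 - m + 2
(5) = (z - 1/2)*(z + 3*sqrt(2)/2)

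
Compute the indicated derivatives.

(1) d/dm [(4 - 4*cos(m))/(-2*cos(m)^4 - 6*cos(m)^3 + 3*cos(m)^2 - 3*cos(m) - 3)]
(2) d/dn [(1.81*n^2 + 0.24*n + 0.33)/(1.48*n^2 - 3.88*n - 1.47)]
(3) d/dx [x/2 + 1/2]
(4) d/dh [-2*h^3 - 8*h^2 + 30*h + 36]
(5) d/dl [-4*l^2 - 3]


(1) = 4*(6*(1 - cos(m)^2)^2 - 9*cos(m)^2 + 9*cos(m) + cos(3*m) - 12)*sin(m)/(2*(1 - cos(m)^2)^2 + 6*cos(m)^3 + cos(m)^2 + 3*cos(m) + 1)^2
(2) = (-7.378*n^2 - 6.2982*n + 0.9276)/(2.1904*n^4 - 11.4848*n^3 + 10.7032*n^2 + 11.4072*n + 2.1609)
(3) = 1/2
(4) = -6*h^2 - 16*h + 30
(5) = -8*l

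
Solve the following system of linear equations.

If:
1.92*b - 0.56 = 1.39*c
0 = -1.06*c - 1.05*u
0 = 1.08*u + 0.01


Then:
b = 0.30
c = 0.01
u = -0.01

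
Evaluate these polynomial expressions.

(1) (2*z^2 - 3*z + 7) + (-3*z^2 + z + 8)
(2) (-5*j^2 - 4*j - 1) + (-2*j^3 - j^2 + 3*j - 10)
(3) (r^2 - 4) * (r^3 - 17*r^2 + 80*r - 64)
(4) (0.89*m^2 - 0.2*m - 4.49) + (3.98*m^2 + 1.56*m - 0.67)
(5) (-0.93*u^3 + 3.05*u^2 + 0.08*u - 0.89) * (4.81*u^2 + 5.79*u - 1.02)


(1) = -z^2 - 2*z + 15
(2) = -2*j^3 - 6*j^2 - j - 11
(3) = r^5 - 17*r^4 + 76*r^3 + 4*r^2 - 320*r + 256
(4) = 4.87*m^2 + 1.36*m - 5.16
(5) = -4.4733*u^5 + 9.2858*u^4 + 18.9929*u^3 - 6.9287*u^2 - 5.2347*u + 0.9078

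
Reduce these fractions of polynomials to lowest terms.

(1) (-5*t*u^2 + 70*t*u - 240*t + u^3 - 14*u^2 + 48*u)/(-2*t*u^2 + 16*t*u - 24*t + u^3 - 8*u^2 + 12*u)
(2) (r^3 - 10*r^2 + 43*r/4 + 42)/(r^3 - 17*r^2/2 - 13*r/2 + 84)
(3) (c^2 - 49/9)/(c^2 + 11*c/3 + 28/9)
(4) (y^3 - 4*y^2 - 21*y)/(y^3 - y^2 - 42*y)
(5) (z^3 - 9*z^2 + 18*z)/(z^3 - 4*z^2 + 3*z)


(1) = (5*t*u - 40*t - u^2 + 8*u)/(2*t*u - 4*t - u^2 + 2*u)
(2) = (2*r + 3)/(2*r + 6)
(3) = (3*c - 7)/(3*c + 4)
(4) = (y + 3)/(y + 6)
(5) = (z - 6)/(z - 1)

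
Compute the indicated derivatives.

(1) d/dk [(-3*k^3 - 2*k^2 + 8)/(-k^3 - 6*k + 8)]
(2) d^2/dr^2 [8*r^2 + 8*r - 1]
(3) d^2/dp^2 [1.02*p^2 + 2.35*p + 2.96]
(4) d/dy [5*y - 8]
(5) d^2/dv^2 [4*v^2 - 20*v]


(1) = (k*(9*k + 4)*(k^3 + 6*k - 8) - 3*(k^2 + 2)*(3*k^3 + 2*k^2 - 8))/(k^3 + 6*k - 8)^2
(2) = 16
(3) = 2.04000000000000
(4) = 5
(5) = 8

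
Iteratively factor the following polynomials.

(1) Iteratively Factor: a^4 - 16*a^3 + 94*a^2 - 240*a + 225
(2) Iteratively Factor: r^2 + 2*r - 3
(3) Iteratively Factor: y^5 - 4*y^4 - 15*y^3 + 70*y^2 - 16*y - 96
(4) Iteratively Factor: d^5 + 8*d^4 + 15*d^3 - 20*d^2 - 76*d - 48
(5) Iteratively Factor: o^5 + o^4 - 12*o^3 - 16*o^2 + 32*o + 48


(1) = (a - 5)*(a^3 - 11*a^2 + 39*a - 45) = (a - 5)*(a - 3)*(a^2 - 8*a + 15) = (a - 5)*(a - 3)^2*(a - 5)
(2) = (r - 1)*(r + 3)
(3) = (y - 2)*(y^4 - 2*y^3 - 19*y^2 + 32*y + 48) = (y - 4)*(y - 2)*(y^3 + 2*y^2 - 11*y - 12) = (y - 4)*(y - 2)*(y + 4)*(y^2 - 2*y - 3) = (y - 4)*(y - 3)*(y - 2)*(y + 4)*(y + 1)
(4) = (d + 2)*(d^4 + 6*d^3 + 3*d^2 - 26*d - 24) = (d + 2)*(d + 3)*(d^3 + 3*d^2 - 6*d - 8) = (d - 2)*(d + 2)*(d + 3)*(d^2 + 5*d + 4) = (d - 2)*(d + 1)*(d + 2)*(d + 3)*(d + 4)
(5) = (o + 2)*(o^4 - o^3 - 10*o^2 + 4*o + 24) = (o + 2)^2*(o^3 - 3*o^2 - 4*o + 12) = (o - 3)*(o + 2)^2*(o^2 - 4) = (o - 3)*(o + 2)^3*(o - 2)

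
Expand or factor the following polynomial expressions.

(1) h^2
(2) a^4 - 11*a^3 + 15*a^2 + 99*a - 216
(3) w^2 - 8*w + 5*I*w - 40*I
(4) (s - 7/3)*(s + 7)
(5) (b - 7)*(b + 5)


(1) = h^2
(2) = (a - 8)*(a - 3)^2*(a + 3)
(3) = (w - 8)*(w + 5*I)
(4) = s^2 + 14*s/3 - 49/3
(5) = b^2 - 2*b - 35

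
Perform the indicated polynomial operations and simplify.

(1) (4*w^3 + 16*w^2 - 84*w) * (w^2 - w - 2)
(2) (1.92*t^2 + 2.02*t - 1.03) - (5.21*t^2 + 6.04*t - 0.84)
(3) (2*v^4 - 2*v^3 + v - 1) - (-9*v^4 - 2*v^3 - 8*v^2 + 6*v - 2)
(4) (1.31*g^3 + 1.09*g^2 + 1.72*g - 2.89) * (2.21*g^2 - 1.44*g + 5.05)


(1) = 4*w^5 + 12*w^4 - 108*w^3 + 52*w^2 + 168*w
(2) = -3.29*t^2 - 4.02*t - 0.19
(3) = 11*v^4 + 8*v^2 - 5*v + 1
(4) = 2.8951*g^5 + 0.5225*g^4 + 8.8471*g^3 - 3.3592*g^2 + 12.8476*g - 14.5945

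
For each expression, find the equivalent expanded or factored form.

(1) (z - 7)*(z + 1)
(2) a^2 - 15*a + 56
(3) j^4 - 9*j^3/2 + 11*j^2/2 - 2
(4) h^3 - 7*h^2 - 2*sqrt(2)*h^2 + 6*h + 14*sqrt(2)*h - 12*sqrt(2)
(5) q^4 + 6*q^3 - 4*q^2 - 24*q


(1) = z^2 - 6*z - 7
(2) = (a - 8)*(a - 7)
(3) = (j - 2)^2*(j - 1)*(j + 1/2)
(4) = (h - 6)*(h - 1)*(h - 2*sqrt(2))
(5) = q*(q - 2)*(q + 2)*(q + 6)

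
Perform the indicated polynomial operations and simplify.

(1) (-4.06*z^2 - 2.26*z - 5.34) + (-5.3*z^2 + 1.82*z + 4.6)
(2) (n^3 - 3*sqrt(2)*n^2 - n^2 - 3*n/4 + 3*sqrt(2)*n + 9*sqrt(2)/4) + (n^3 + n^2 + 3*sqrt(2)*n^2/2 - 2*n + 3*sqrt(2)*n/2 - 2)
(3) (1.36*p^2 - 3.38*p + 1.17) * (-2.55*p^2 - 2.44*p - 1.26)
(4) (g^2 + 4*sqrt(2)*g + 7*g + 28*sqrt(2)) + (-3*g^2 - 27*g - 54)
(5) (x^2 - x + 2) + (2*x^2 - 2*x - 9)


(1) = -9.36*z^2 - 0.44*z - 0.74
(2) = 2*n^3 - 3*sqrt(2)*n^2/2 - 11*n/4 + 9*sqrt(2)*n/2 - 2 + 9*sqrt(2)/4
(3) = -3.468*p^4 + 5.3006*p^3 + 3.5501*p^2 + 1.404*p - 1.4742
(4) = -2*g^2 - 20*g + 4*sqrt(2)*g - 54 + 28*sqrt(2)
(5) = 3*x^2 - 3*x - 7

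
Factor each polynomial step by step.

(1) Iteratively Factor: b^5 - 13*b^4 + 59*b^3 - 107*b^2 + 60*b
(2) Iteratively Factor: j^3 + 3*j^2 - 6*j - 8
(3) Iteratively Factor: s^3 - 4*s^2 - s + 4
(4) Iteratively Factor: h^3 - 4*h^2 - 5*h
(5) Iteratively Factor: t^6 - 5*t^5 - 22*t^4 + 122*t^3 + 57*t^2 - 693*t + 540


(1) = (b - 4)*(b^4 - 9*b^3 + 23*b^2 - 15*b) = (b - 4)*(b - 1)*(b^3 - 8*b^2 + 15*b) = (b - 5)*(b - 4)*(b - 1)*(b^2 - 3*b) = b*(b - 5)*(b - 4)*(b - 1)*(b - 3)
(2) = (j + 4)*(j^2 - j - 2) = (j + 1)*(j + 4)*(j - 2)
(3) = (s - 1)*(s^2 - 3*s - 4) = (s - 1)*(s + 1)*(s - 4)
(4) = (h)*(h^2 - 4*h - 5) = h*(h - 5)*(h + 1)
(5) = (t - 5)*(t^5 - 22*t^3 + 12*t^2 + 117*t - 108) = (t - 5)*(t - 1)*(t^4 + t^3 - 21*t^2 - 9*t + 108) = (t - 5)*(t - 1)*(t + 3)*(t^3 - 2*t^2 - 15*t + 36) = (t - 5)*(t - 1)*(t + 3)*(t + 4)*(t^2 - 6*t + 9) = (t - 5)*(t - 3)*(t - 1)*(t + 3)*(t + 4)*(t - 3)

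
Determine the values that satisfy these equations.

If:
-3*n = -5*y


Then:
n = 5*y/3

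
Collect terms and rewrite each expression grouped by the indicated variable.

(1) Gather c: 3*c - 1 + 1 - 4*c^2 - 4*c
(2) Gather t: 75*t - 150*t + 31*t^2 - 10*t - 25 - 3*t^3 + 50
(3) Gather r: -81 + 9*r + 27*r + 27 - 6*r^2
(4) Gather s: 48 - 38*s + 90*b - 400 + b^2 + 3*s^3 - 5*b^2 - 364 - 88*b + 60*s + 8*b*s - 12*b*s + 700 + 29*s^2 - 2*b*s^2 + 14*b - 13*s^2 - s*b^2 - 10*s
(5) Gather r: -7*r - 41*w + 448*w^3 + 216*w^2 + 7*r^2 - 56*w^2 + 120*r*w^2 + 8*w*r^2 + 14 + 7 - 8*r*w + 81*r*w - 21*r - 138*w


(1) = -4*c^2 - c
(2) = -3*t^3 + 31*t^2 - 85*t + 25
(3) = -6*r^2 + 36*r - 54
(4) = -4*b^2 + 16*b + 3*s^3 + s^2*(16 - 2*b) + s*(-b^2 - 4*b + 12) - 16
(5) = r^2*(8*w + 7) + r*(120*w^2 + 73*w - 28) + 448*w^3 + 160*w^2 - 179*w + 21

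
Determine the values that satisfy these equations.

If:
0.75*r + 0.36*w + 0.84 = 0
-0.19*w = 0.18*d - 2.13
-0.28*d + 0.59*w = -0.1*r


Then:
d = 7.52
r = -3.08
w = 4.09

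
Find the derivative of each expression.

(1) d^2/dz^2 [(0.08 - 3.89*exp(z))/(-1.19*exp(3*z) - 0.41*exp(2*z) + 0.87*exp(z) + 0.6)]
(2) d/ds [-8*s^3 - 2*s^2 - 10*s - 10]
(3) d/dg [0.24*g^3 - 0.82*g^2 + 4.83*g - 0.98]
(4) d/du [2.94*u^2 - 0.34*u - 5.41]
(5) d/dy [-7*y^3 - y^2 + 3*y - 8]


(1) = (22.034516*exp(6*z) + 4.674201*exp(5*z) + 16.333825*exp(4*z) + 37.606399*exp(3*z) + 5.313168*exp(2*z) - 2.169852*exp(z) + 1.44216)*exp(z)/(1.685159*exp(9*z) + 1.741803*exp(8*z) - 3.095904*exp(7*z) - 5.026897*exp(6*z) + 0.506952*exp(5*z) + 4.355487*exp(4*z) + 1.910817*exp(3*z) - 0.91962*exp(2*z) - 0.9396*exp(z) - 0.216)
(2) = -24*s^2 - 4*s - 10
(3) = 0.72*g^2 - 1.64*g + 4.83
(4) = 5.88*u - 0.34
(5) = -21*y^2 - 2*y + 3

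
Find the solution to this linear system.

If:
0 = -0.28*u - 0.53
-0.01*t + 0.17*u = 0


Then:
t = -32.18
u = -1.89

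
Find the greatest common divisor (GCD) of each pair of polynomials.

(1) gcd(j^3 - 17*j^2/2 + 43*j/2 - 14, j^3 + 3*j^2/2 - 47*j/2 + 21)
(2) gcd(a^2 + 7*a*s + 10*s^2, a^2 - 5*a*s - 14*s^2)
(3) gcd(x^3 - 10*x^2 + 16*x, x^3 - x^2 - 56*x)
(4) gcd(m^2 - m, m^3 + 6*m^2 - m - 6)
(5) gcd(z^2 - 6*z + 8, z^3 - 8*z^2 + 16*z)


(1) = j^2 - 9*j/2 + 7/2
(2) = a + 2*s
(3) = x^2 - 8*x
(4) = m - 1
(5) = gcd((z - 4)*(z - 2), z*(z - 4)^2) = z - 4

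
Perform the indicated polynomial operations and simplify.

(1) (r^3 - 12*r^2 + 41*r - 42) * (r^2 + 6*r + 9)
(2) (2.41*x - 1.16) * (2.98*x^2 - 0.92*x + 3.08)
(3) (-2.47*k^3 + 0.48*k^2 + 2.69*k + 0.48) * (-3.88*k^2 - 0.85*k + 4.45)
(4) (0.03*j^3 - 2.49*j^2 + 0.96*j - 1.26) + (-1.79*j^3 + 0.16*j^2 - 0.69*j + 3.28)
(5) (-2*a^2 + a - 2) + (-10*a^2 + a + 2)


(1) = r^5 - 6*r^4 - 22*r^3 + 96*r^2 + 117*r - 378
(2) = 7.1818*x^3 - 5.674*x^2 + 8.49*x - 3.5728
(3) = 9.5836*k^5 + 0.2371*k^4 - 21.8367*k^3 - 2.0129*k^2 + 11.5625*k + 2.136
(4) = -1.76*j^3 - 2.33*j^2 + 0.27*j + 2.02
(5) = -12*a^2 + 2*a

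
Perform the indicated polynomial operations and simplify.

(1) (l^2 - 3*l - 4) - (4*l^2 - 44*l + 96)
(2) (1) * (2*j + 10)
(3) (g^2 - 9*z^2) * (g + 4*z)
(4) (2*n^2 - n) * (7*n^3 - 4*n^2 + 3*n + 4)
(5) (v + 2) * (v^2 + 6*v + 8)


(1) = -3*l^2 + 41*l - 100
(2) = 2*j + 10
(3) = g^3 + 4*g^2*z - 9*g*z^2 - 36*z^3
(4) = 14*n^5 - 15*n^4 + 10*n^3 + 5*n^2 - 4*n
(5) = v^3 + 8*v^2 + 20*v + 16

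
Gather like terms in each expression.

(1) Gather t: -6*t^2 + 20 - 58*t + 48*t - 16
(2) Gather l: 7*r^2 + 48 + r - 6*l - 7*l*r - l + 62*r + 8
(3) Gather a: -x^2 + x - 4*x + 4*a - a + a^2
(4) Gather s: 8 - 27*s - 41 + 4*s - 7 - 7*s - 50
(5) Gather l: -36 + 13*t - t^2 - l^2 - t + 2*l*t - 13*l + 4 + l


(1) = -6*t^2 - 10*t + 4
(2) = l*(-7*r - 7) + 7*r^2 + 63*r + 56
(3) = a^2 + 3*a - x^2 - 3*x
(4) = -30*s - 90
(5) = -l^2 + l*(2*t - 12) - t^2 + 12*t - 32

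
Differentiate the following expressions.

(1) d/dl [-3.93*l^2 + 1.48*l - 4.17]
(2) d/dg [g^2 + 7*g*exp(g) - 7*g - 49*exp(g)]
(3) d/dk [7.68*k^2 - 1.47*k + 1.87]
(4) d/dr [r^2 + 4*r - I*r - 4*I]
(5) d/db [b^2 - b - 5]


(1) = 1.48 - 7.86*l
(2) = 7*g*exp(g) + 2*g - 42*exp(g) - 7
(3) = 15.36*k - 1.47
(4) = 2*r + 4 - I
(5) = 2*b - 1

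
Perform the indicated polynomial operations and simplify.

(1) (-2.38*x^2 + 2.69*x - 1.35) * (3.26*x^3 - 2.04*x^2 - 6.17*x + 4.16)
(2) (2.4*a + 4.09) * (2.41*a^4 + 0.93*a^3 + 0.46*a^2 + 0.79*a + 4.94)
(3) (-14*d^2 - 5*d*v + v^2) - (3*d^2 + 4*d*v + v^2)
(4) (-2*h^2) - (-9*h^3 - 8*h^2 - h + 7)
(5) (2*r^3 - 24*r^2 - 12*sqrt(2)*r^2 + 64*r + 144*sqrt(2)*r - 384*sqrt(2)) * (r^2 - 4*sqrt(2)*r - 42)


(1) = -7.7588*x^5 + 13.6246*x^4 + 4.796*x^3 - 23.7441*x^2 + 19.5199*x - 5.616
(2) = 5.784*a^5 + 12.0889*a^4 + 4.9077*a^3 + 3.7774*a^2 + 15.0871*a + 20.2046
(3) = -17*d^2 - 9*d*v
(4) = 9*h^3 + 6*h^2 + h - 7
(5) = 2*r^5 - 20*sqrt(2)*r^4 - 24*r^4 + 76*r^3 + 240*sqrt(2)*r^3 - 136*sqrt(2)*r^2 - 144*r^2 - 6048*sqrt(2)*r + 384*r + 16128*sqrt(2)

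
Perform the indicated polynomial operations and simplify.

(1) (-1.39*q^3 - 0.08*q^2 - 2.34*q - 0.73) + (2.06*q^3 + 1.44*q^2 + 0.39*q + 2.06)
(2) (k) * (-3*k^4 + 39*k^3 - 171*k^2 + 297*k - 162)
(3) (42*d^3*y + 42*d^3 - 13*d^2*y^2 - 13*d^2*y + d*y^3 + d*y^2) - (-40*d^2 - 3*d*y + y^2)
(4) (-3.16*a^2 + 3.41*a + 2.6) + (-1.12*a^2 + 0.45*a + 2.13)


(1) = 0.67*q^3 + 1.36*q^2 - 1.95*q + 1.33
(2) = -3*k^5 + 39*k^4 - 171*k^3 + 297*k^2 - 162*k
(3) = 42*d^3*y + 42*d^3 - 13*d^2*y^2 - 13*d^2*y + 40*d^2 + d*y^3 + d*y^2 + 3*d*y - y^2
(4) = -4.28*a^2 + 3.86*a + 4.73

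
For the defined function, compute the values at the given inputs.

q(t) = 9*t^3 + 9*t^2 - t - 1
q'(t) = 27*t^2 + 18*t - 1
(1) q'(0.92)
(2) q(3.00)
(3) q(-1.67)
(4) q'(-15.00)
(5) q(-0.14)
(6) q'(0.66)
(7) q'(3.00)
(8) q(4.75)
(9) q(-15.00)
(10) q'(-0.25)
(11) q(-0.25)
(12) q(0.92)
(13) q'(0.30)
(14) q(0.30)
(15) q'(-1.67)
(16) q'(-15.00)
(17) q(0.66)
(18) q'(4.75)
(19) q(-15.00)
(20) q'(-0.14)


(1) = 38.41
(2) = 320.00
(3) = -16.15
(4) = 5804.00
(5) = -0.71
(6) = 22.64
(7) = 296.00
(8) = 1161.86
(9) = -28336.00
(10) = -3.81
(11) = -0.33
(12) = 12.71
(13) = 6.83
(14) = -0.25
(15) = 44.24
(16) = 5804.00
(17) = 4.85
(18) = 693.69
(19) = -28336.00
(20) = -2.99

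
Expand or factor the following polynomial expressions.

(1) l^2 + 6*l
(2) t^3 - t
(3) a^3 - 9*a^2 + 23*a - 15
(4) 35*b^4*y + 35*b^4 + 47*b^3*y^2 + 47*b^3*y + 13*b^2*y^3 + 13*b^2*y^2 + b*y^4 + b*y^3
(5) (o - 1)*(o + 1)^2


(1) = l*(l + 6)
(2) = t*(t - 1)*(t + 1)
(3) = (a - 5)*(a - 3)*(a - 1)
(4) = (b + y)*(5*b + y)*(7*b + y)*(b*y + b)
(5) = o^3 + o^2 - o - 1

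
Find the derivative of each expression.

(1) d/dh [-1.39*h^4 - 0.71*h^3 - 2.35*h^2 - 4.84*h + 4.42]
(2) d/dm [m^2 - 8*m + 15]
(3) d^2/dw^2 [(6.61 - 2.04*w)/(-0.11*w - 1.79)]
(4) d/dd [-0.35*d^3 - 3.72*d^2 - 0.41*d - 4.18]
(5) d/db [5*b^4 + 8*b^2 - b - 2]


(1) = -5.56*h^3 - 2.13*h^2 - 4.7*h - 4.84
(2) = 2*m - 8
(3) = -0.963314/(0.11*w + 1.79)^3
(4) = -1.05*d^2 - 7.44*d - 0.41
(5) = 20*b^3 + 16*b - 1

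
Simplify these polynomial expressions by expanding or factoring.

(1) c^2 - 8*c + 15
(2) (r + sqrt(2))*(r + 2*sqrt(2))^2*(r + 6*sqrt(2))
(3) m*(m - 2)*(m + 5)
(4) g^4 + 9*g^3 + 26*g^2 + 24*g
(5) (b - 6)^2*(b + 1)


(1) = (c - 5)*(c - 3)
(2) = r^4 + 11*sqrt(2)*r^3 + 76*r^2 + 104*sqrt(2)*r + 96
(3) = m^3 + 3*m^2 - 10*m
(4) = g*(g + 2)*(g + 3)*(g + 4)
(5) = b^3 - 11*b^2 + 24*b + 36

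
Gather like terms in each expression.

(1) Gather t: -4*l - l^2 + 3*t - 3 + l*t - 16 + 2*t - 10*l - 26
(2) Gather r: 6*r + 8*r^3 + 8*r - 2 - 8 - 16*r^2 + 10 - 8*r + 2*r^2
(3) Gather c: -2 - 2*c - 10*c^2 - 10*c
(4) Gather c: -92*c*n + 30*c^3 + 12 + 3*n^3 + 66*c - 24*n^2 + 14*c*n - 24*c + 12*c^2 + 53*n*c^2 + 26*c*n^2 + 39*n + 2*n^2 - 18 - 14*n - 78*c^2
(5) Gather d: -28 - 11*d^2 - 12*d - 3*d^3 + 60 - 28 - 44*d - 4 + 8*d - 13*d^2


(1) = -l^2 - 14*l + t*(l + 5) - 45
(2) = 8*r^3 - 14*r^2 + 6*r
(3) = -10*c^2 - 12*c - 2
(4) = 30*c^3 + c^2*(53*n - 66) + c*(26*n^2 - 78*n + 42) + 3*n^3 - 22*n^2 + 25*n - 6
(5) = -3*d^3 - 24*d^2 - 48*d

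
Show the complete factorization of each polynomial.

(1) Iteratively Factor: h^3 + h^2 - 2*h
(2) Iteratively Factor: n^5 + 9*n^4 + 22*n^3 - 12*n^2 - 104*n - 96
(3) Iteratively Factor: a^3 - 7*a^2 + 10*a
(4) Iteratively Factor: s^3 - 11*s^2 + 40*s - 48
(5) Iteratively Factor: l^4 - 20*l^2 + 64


(1) = (h + 2)*(h^2 - h) = (h - 1)*(h + 2)*(h)
(2) = (n + 3)*(n^4 + 6*n^3 + 4*n^2 - 24*n - 32) = (n + 2)*(n + 3)*(n^3 + 4*n^2 - 4*n - 16) = (n + 2)^2*(n + 3)*(n^2 + 2*n - 8) = (n + 2)^2*(n + 3)*(n + 4)*(n - 2)
(3) = (a)*(a^2 - 7*a + 10) = a*(a - 2)*(a - 5)
(4) = (s - 4)*(s^2 - 7*s + 12) = (s - 4)*(s - 3)*(s - 4)
(5) = (l - 2)*(l^3 + 2*l^2 - 16*l - 32) = (l - 4)*(l - 2)*(l^2 + 6*l + 8) = (l - 4)*(l - 2)*(l + 4)*(l + 2)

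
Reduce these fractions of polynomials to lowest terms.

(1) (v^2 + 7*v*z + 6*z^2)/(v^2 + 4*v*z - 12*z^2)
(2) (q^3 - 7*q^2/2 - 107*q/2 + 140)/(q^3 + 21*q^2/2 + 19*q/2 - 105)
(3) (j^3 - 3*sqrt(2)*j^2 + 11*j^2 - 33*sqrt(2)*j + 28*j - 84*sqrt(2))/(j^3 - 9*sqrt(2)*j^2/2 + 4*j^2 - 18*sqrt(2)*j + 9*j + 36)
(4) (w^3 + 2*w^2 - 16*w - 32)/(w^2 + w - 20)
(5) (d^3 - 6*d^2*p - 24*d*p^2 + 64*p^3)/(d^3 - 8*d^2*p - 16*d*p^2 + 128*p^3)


(1) = (-v - z)/(-v + 2*z)
(2) = (q - 8)/(q + 6)
(3) = (2*j + 14)/(2*j - 3*sqrt(2))
(4) = (w^2 + 6*w + 8)/(w + 5)
(5) = (-d + 2*p)/(-d + 4*p)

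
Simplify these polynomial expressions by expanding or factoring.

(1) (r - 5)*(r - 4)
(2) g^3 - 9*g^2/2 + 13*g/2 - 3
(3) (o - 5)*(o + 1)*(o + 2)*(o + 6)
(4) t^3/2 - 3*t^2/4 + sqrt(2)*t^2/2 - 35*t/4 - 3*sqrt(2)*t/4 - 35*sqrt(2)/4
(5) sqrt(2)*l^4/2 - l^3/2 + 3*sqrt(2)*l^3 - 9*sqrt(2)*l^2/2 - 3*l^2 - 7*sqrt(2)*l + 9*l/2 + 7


(1) = r^2 - 9*r + 20
(2) = (g - 2)*(g - 3/2)*(g - 1)
(3) = o^4 + 4*o^3 - 25*o^2 - 88*o - 60
(4) = (t/2 + sqrt(2)/2)*(t - 5)*(t + 7/2)
(5) = (l - 2)*(l + 7)*(l - sqrt(2)/2)*(sqrt(2)*l/2 + sqrt(2)/2)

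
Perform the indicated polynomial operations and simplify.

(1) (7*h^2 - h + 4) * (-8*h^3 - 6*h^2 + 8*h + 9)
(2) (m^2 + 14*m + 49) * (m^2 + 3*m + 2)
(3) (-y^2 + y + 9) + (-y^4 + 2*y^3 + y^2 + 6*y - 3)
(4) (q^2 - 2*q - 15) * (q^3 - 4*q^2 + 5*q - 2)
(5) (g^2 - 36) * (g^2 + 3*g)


(1) = -56*h^5 - 34*h^4 + 30*h^3 + 31*h^2 + 23*h + 36
(2) = m^4 + 17*m^3 + 93*m^2 + 175*m + 98
(3) = -y^4 + 2*y^3 + 7*y + 6
(4) = q^5 - 6*q^4 - 2*q^3 + 48*q^2 - 71*q + 30
(5) = g^4 + 3*g^3 - 36*g^2 - 108*g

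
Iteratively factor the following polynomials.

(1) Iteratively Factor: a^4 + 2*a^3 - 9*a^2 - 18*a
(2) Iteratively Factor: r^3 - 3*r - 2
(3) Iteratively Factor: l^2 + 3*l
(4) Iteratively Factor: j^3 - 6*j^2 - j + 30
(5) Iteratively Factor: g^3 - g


(1) = (a + 2)*(a^3 - 9*a) = (a - 3)*(a + 2)*(a^2 + 3*a) = a*(a - 3)*(a + 2)*(a + 3)
(2) = (r + 1)*(r^2 - r - 2) = (r - 2)*(r + 1)*(r + 1)
(3) = (l + 3)*(l)
(4) = (j - 5)*(j^2 - j - 6) = (j - 5)*(j - 3)*(j + 2)
(5) = (g)*(g^2 - 1) = g*(g + 1)*(g - 1)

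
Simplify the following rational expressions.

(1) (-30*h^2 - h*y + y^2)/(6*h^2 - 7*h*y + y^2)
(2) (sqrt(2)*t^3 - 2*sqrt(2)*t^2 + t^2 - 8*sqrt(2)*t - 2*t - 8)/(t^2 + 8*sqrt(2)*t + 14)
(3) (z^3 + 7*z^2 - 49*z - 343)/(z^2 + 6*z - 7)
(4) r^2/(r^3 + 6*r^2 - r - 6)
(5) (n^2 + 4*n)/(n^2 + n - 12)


(1) = (5*h + y)/(-h + y)
(2) = (sqrt(2)*t^3 + t^2*(1 - 2*sqrt(2)) + t*(-8*sqrt(2) - 2) - 8)/(t^2 + 8*sqrt(2)*t + 14)
(3) = (z^2 - 49)/(z - 1)
(4) = r^2/(r^3 + 6*r^2 - r - 6)
(5) = n/(n - 3)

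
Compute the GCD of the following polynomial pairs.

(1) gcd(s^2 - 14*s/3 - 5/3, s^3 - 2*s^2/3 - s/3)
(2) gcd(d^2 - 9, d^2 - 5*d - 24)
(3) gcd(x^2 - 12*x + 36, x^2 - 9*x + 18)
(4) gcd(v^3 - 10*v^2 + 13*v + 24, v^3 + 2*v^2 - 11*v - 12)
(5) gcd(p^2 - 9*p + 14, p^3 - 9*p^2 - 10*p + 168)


(1) = gcd((s - 5)*(s + 1/3), s*(s - 1)*(s + 1/3)) = s + 1/3
(2) = gcd((d - 3)*(d + 3), (d - 8)*(d + 3)) = d + 3
(3) = gcd((x - 6)^2, (x - 6)*(x - 3)) = x - 6
(4) = gcd((v - 8)*(v - 3)*(v + 1), (v - 3)*(v + 1)*(v + 4)) = v^2 - 2*v - 3
(5) = gcd((p - 7)*(p - 2), (p - 7)*(p - 6)*(p + 4)) = p - 7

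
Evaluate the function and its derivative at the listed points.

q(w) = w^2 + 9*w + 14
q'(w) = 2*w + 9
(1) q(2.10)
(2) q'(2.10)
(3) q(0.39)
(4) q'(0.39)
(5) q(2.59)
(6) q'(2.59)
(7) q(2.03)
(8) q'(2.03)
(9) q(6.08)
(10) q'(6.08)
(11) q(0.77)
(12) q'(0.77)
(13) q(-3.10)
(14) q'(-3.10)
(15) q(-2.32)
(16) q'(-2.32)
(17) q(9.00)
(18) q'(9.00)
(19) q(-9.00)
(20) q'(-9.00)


(1) = 37.31
(2) = 13.20
(3) = 17.66
(4) = 9.78
(5) = 44.02
(6) = 14.18
(7) = 36.39
(8) = 13.06
(9) = 105.69
(10) = 21.16
(11) = 21.52
(12) = 10.54
(13) = -4.29
(14) = 2.80
(15) = -1.50
(16) = 4.36
(17) = 176.00
(18) = 27.00
(19) = 14.00
(20) = -9.00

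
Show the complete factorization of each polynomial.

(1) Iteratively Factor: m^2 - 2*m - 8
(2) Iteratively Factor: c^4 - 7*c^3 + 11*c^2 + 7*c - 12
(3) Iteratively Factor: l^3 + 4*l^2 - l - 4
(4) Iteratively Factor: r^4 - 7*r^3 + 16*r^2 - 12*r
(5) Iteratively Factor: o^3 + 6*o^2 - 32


(1) = (m + 2)*(m - 4)
(2) = (c - 4)*(c^3 - 3*c^2 - c + 3) = (c - 4)*(c - 1)*(c^2 - 2*c - 3) = (c - 4)*(c - 1)*(c + 1)*(c - 3)
(3) = (l + 1)*(l^2 + 3*l - 4) = (l + 1)*(l + 4)*(l - 1)
(4) = (r - 2)*(r^3 - 5*r^2 + 6*r) = (r - 2)^2*(r^2 - 3*r) = (r - 3)*(r - 2)^2*(r)
(5) = (o + 4)*(o^2 + 2*o - 8) = (o - 2)*(o + 4)*(o + 4)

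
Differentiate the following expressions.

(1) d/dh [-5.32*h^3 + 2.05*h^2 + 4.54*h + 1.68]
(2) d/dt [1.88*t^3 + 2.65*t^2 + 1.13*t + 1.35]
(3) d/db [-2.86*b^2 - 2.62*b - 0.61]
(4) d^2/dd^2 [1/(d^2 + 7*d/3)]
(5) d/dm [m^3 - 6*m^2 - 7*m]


(1) = -15.96*h^2 + 4.1*h + 4.54
(2) = 5.64*t^2 + 5.3*t + 1.13
(3) = -5.72*b - 2.62
(4) = 6*(-3*d*(3*d + 7) + (6*d + 7)^2)/(d^3*(3*d + 7)^3)
(5) = 3*m^2 - 12*m - 7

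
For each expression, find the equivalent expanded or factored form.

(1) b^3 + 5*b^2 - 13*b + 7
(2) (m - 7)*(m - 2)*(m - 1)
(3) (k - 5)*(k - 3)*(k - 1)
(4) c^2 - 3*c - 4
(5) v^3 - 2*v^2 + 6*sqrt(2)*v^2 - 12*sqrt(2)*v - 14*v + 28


(1) = (b - 1)^2*(b + 7)
(2) = m^3 - 10*m^2 + 23*m - 14
(3) = k^3 - 9*k^2 + 23*k - 15
(4) = (c - 4)*(c + 1)
(5) = (v - 2)*(v - sqrt(2))*(v + 7*sqrt(2))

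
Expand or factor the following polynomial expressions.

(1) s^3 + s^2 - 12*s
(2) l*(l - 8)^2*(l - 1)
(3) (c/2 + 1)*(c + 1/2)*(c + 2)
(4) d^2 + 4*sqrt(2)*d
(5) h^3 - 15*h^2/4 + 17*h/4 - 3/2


(1) = s*(s - 3)*(s + 4)
(2) = l^4 - 17*l^3 + 80*l^2 - 64*l
(3) = c^3/2 + 9*c^2/4 + 3*c + 1
(4) = d*(d + 4*sqrt(2))
(5) = (h - 2)*(h - 1)*(h - 3/4)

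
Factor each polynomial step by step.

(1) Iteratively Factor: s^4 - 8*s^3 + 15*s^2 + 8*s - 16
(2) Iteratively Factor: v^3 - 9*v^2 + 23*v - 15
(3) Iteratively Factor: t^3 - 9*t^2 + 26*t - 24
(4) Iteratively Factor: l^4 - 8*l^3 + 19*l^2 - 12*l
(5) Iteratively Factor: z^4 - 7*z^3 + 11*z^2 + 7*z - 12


(1) = (s - 4)*(s^3 - 4*s^2 - s + 4) = (s - 4)^2*(s^2 - 1) = (s - 4)^2*(s - 1)*(s + 1)
(2) = (v - 3)*(v^2 - 6*v + 5) = (v - 3)*(v - 1)*(v - 5)
(3) = (t - 2)*(t^2 - 7*t + 12) = (t - 3)*(t - 2)*(t - 4)
(4) = (l - 1)*(l^3 - 7*l^2 + 12*l) = (l - 3)*(l - 1)*(l^2 - 4*l) = l*(l - 3)*(l - 1)*(l - 4)
(5) = (z - 1)*(z^3 - 6*z^2 + 5*z + 12) = (z - 4)*(z - 1)*(z^2 - 2*z - 3) = (z - 4)*(z - 1)*(z + 1)*(z - 3)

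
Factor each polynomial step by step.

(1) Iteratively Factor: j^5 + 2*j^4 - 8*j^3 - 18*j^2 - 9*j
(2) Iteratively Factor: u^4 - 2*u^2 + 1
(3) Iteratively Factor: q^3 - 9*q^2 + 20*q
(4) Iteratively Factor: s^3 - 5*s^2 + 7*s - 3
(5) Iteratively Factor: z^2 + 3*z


(1) = (j + 3)*(j^4 - j^3 - 5*j^2 - 3*j) = (j + 1)*(j + 3)*(j^3 - 2*j^2 - 3*j) = (j - 3)*(j + 1)*(j + 3)*(j^2 + j) = (j - 3)*(j + 1)^2*(j + 3)*(j)
(2) = (u - 1)*(u^3 + u^2 - u - 1) = (u - 1)*(u + 1)*(u^2 - 1) = (u - 1)*(u + 1)^2*(u - 1)
(3) = (q - 5)*(q^2 - 4*q) = q*(q - 5)*(q - 4)
(4) = (s - 3)*(s^2 - 2*s + 1) = (s - 3)*(s - 1)*(s - 1)
(5) = (z)*(z + 3)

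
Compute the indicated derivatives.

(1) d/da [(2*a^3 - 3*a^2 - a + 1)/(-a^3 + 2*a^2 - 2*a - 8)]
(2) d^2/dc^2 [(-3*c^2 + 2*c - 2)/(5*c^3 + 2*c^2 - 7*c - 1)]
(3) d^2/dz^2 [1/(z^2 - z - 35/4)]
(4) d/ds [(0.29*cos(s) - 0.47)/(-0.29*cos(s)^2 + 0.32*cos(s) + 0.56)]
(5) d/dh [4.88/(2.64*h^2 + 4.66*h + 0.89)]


(1) = (a^4 - 10*a^3 - 37*a^2 + 44*a + 10)/(a^6 - 4*a^5 + 8*a^4 + 8*a^3 - 28*a^2 + 32*a + 64)
(2) = 2*(-75*c^6 + 150*c^5 - 555*c^4 - 229*c^3 + 228*c^2 + 66*c - 119)/(125*c^9 + 150*c^8 - 465*c^7 - 487*c^6 + 591*c^5 + 492*c^4 - 244*c^3 - 141*c^2 - 21*c - 1)
(3) = 32*(4*z^2 - 4*z - 4*(2*z - 1)^2 - 35)/(-4*z^2 + 4*z + 35)^3
(4) = (-0.0841*cos(s)^2 + 0.2726*cos(s) - 0.3128)*sin(s)/(0.0841*cos(s)^4 - 0.1856*cos(s)^3 - 0.2224*cos(s)^2 + 0.3584*cos(s) + 0.3136)
(5) = (-25.7664*h - 22.7408)/(2.64*h^2 + 4.66*h + 0.89)^2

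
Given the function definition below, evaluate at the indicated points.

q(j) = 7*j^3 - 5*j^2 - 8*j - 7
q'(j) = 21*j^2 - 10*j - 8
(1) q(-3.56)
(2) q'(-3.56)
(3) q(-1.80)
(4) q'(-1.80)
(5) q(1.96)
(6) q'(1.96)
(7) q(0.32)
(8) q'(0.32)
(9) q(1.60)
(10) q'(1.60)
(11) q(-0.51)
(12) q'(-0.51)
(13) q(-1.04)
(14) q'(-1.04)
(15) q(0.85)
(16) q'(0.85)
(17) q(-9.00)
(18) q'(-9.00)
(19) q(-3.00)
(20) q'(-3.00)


(1) = -357.71
(2) = 293.75
(3) = -49.62
(4) = 78.04
(5) = 10.82
(6) = 53.07
(7) = -9.84
(8) = -9.05
(9) = -3.93
(10) = 29.76
(11) = -5.15
(12) = 2.56
(13) = -11.96
(14) = 25.11
(15) = -13.11
(16) = -1.33
(17) = -5443.00
(18) = 1783.00
(19) = -217.00
(20) = 211.00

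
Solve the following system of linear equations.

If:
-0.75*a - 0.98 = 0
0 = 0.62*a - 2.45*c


Then:
a = -1.31
c = -0.33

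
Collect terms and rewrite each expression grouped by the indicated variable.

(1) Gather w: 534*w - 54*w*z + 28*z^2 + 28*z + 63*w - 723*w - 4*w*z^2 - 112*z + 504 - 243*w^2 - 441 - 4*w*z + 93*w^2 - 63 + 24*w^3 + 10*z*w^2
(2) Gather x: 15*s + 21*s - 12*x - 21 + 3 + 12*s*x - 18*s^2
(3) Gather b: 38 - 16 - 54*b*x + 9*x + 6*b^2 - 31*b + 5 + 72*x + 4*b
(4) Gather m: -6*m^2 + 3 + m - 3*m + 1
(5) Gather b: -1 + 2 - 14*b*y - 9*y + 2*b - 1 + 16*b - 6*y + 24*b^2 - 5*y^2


(1) = 24*w^3 + w^2*(10*z - 150) + w*(-4*z^2 - 58*z - 126) + 28*z^2 - 84*z
(2) = -18*s^2 + 36*s + x*(12*s - 12) - 18
(3) = 6*b^2 + b*(-54*x - 27) + 81*x + 27
(4) = -6*m^2 - 2*m + 4
(5) = 24*b^2 + b*(18 - 14*y) - 5*y^2 - 15*y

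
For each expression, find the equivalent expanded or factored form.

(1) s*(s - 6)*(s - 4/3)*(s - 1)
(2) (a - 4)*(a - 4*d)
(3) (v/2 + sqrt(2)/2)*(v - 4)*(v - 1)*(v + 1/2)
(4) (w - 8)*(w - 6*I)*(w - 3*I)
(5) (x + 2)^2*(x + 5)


(1) = s^4 - 25*s^3/3 + 46*s^2/3 - 8*s
(2) = a^2 - 4*a*d - 4*a + 16*d
(3) = v^4/2 - 9*v^3/4 + sqrt(2)*v^3/2 - 9*sqrt(2)*v^2/4 + 3*v^2/4 + v + 3*sqrt(2)*v/4 + sqrt(2)
(4) = w^3 - 8*w^2 - 9*I*w^2 - 18*w + 72*I*w + 144
(5) = x^3 + 9*x^2 + 24*x + 20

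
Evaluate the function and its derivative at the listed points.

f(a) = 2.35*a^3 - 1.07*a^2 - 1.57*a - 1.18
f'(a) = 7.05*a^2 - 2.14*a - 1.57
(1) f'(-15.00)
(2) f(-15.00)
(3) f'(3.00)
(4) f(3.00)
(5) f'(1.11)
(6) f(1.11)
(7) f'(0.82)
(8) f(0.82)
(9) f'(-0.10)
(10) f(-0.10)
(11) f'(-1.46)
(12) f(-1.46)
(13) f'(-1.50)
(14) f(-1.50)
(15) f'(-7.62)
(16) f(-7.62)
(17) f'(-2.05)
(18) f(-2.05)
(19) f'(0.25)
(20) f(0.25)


(1) = 1616.78
(2) = -8149.63
(3) = 55.46
(4) = 47.93
(5) = 4.74
(6) = -1.03
(7) = 1.42
(8) = -1.89
(9) = -1.29
(10) = -1.04
(11) = 16.58
(12) = -8.48
(13) = 17.50
(14) = -9.16
(15) = 424.09
(16) = -1091.10
(17) = 32.44
(18) = -22.70
(19) = -1.66
(20) = -1.60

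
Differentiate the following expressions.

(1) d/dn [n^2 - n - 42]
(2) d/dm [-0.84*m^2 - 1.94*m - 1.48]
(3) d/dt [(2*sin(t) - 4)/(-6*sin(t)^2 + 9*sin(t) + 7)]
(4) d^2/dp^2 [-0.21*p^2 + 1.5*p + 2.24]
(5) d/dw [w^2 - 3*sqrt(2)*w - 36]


(1) = 2*n - 1
(2) = -1.68*m - 1.94
(3) = 2*(6*sin(t)^2 - 24*sin(t) + 25)*cos(t)/(6*sin(t)^2 - 9*sin(t) - 7)^2
(4) = -0.420000000000000
(5) = 2*w - 3*sqrt(2)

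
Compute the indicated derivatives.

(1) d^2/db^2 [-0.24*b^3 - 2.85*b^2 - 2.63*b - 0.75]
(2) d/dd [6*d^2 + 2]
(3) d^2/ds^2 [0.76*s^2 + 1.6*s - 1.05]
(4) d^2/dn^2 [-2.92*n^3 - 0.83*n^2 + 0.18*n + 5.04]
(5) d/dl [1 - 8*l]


(1) = -1.44*b - 5.7
(2) = 12*d
(3) = 1.52000000000000
(4) = -17.52*n - 1.66
(5) = -8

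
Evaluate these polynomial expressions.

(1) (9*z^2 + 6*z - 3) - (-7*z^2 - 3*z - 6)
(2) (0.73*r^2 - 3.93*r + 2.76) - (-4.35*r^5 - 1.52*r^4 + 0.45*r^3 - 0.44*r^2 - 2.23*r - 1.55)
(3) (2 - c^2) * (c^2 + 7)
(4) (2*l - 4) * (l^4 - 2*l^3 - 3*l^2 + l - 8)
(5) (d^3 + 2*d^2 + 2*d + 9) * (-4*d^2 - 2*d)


(1) = 16*z^2 + 9*z + 3
(2) = 4.35*r^5 + 1.52*r^4 - 0.45*r^3 + 1.17*r^2 - 1.7*r + 4.31
(3) = -c^4 - 5*c^2 + 14
(4) = 2*l^5 - 8*l^4 + 2*l^3 + 14*l^2 - 20*l + 32
(5) = -4*d^5 - 10*d^4 - 12*d^3 - 40*d^2 - 18*d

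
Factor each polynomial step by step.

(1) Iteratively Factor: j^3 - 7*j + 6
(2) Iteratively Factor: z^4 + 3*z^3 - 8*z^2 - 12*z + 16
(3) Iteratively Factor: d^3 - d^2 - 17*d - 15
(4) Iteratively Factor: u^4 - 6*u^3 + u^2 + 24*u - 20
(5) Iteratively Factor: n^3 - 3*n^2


(1) = (j + 3)*(j^2 - 3*j + 2) = (j - 2)*(j + 3)*(j - 1)
(2) = (z - 2)*(z^3 + 5*z^2 + 2*z - 8) = (z - 2)*(z + 2)*(z^2 + 3*z - 4) = (z - 2)*(z + 2)*(z + 4)*(z - 1)
(3) = (d + 3)*(d^2 - 4*d - 5) = (d + 1)*(d + 3)*(d - 5)
(4) = (u - 2)*(u^3 - 4*u^2 - 7*u + 10) = (u - 2)*(u - 1)*(u^2 - 3*u - 10) = (u - 2)*(u - 1)*(u + 2)*(u - 5)
(5) = (n - 3)*(n^2) = n*(n - 3)*(n)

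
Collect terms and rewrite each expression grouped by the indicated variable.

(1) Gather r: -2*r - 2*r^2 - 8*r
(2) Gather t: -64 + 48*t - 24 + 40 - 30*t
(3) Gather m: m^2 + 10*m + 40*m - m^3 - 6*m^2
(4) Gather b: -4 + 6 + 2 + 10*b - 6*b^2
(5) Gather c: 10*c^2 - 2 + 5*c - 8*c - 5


(1) = -2*r^2 - 10*r
(2) = 18*t - 48
(3) = -m^3 - 5*m^2 + 50*m
(4) = -6*b^2 + 10*b + 4
(5) = 10*c^2 - 3*c - 7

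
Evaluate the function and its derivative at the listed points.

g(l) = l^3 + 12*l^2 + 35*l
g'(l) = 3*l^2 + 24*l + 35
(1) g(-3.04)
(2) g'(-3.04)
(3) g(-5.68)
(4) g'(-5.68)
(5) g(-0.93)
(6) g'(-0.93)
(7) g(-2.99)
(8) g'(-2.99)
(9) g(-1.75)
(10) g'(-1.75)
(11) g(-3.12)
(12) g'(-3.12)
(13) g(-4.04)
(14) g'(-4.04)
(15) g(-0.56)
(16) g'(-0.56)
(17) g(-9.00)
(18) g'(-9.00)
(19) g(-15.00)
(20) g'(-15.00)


(1) = -23.60
(2) = -10.24
(3) = 5.10
(4) = -4.53
(5) = -22.98
(6) = 15.27
(7) = -24.10
(8) = -9.94
(9) = -29.86
(10) = 2.19
(11) = -22.76
(12) = -10.68
(13) = -11.48
(14) = -13.00
(15) = -16.01
(16) = 22.50
(17) = -72.00
(18) = 62.00
(19) = -1200.00
(20) = 350.00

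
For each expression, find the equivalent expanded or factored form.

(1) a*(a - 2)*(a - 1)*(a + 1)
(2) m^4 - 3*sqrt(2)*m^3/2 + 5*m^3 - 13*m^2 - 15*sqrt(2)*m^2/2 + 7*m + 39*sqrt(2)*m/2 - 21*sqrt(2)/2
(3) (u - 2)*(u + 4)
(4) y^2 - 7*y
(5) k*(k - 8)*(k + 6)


(1) = a^4 - 2*a^3 - a^2 + 2*a
(2) = (m - 1)^2*(m + 7)*(m - 3*sqrt(2)/2)
(3) = u^2 + 2*u - 8
(4) = y*(y - 7)
(5) = k^3 - 2*k^2 - 48*k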